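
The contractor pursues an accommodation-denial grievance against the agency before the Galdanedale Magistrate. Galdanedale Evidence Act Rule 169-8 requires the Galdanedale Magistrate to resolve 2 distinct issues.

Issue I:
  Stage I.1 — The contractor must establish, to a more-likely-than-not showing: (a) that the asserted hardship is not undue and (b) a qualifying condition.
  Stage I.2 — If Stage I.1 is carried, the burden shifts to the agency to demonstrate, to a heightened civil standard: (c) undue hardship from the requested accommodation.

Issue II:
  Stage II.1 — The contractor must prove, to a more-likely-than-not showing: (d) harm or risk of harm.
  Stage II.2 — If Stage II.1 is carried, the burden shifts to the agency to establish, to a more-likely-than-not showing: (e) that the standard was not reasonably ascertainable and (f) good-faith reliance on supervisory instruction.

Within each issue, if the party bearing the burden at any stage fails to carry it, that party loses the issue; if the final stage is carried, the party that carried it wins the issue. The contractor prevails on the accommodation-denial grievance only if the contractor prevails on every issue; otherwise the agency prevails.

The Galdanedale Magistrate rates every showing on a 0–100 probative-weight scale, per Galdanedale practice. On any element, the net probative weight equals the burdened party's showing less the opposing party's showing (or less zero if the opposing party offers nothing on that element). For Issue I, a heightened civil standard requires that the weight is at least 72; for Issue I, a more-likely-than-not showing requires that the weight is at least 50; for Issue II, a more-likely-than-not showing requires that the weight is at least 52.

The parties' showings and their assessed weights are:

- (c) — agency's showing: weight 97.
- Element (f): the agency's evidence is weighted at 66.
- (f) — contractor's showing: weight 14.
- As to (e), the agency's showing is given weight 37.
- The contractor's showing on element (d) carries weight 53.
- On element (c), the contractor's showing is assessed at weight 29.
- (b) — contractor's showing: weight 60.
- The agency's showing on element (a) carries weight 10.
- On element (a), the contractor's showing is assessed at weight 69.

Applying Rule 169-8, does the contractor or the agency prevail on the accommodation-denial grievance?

contractor

— Issue I —
Stage I.1 (contractor, a more-likely-than-not showing, weight is at least 50): (a) net 69−10=59 ≥ 50 — meets; (b) 60 ≥ 50 — meets.
  All elements met. The burden passes to the agency.
Stage I.2 (agency, a heightened civil standard, weight is at least 72): (c) net 97−29=68 < 72 — fails.
  Not every element is met, so the agency fails to carry Stage I.2.
So the contractor prevails on this issue.
— Issue II —
Stage II.1 (contractor, a more-likely-than-not showing, weight is at least 52): (d) 53 ≥ 52 — meets.
  Stage II.1 carried; the burden shifts to the agency.
Stage II.2 (agency, a more-likely-than-not showing, weight is at least 52): (e) 37 < 52 — fails; (f) net 66−14=52 ≥ 52 — meets.
  The agency does not carry Stage II.2.
The contractor prevails on this issue.
Per-issue: Issue I → contractor; Issue II → contractor. The contractor must prevail on every issue; overall, the contractor prevails.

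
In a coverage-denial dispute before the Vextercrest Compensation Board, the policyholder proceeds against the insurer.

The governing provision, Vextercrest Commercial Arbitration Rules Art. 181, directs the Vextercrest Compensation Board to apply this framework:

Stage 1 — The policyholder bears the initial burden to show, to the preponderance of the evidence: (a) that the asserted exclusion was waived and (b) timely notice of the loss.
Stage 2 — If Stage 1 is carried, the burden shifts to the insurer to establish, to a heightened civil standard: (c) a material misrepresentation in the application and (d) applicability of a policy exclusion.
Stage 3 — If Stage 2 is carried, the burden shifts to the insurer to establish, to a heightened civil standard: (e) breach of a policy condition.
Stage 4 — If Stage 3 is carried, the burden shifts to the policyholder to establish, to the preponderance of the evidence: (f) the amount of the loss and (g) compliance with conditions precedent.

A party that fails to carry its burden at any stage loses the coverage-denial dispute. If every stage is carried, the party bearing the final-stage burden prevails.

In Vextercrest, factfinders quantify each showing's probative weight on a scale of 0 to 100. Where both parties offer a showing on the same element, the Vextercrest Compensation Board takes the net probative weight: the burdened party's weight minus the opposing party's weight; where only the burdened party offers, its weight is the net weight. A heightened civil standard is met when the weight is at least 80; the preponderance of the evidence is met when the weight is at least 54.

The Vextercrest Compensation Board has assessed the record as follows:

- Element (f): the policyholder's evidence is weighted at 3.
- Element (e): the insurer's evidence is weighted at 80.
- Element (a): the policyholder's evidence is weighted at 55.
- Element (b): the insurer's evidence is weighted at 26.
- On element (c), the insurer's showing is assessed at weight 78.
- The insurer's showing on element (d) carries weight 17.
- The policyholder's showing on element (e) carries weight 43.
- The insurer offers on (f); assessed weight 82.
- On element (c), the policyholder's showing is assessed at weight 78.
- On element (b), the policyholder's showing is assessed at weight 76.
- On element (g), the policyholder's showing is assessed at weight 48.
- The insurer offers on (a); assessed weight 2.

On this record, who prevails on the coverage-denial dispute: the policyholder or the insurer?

insurer

Stage 1 — burden on policyholder; standard: the preponderance of the evidence (weight is at least 54).
    (a): 55 − 2 = 53 < 54 [not met]
    (b): 76 − 26 = 50 < 54 [not met]
  The policyholder does not carry Stage 1.
The insurer prevails.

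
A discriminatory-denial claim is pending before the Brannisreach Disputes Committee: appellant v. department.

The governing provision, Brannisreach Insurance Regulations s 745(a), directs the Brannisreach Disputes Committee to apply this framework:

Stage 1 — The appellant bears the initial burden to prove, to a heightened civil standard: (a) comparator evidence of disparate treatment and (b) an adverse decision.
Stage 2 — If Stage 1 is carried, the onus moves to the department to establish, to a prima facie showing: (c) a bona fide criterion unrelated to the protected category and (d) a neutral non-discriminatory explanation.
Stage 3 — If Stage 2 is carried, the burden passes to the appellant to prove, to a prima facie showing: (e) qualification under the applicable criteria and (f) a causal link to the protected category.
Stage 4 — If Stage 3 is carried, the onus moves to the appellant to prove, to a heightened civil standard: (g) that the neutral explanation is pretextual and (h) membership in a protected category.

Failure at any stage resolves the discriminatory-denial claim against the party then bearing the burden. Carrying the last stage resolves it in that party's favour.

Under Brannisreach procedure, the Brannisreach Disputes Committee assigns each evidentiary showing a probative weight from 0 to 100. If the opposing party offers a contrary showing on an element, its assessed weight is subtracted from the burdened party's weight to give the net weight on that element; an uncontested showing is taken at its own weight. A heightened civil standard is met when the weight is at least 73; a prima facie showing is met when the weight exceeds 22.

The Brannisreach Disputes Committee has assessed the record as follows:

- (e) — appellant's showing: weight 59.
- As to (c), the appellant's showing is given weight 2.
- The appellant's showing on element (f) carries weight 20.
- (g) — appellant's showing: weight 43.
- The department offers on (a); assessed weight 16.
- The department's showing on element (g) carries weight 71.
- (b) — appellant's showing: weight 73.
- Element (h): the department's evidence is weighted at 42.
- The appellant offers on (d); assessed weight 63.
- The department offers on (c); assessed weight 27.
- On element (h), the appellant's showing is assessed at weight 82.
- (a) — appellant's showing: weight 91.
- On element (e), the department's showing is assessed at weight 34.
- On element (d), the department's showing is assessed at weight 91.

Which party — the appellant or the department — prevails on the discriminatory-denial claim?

department

Stage 1 (appellant, a heightened civil standard, weight is at least 73): (a) net 91−16=75 ≥ 73 — meets; (b) 73 ≥ 73 — meets.
  The appellant carries Stage 1; the department now bears the burden.
Stage 2 (department, a prima facie showing, weight exceeds 22): (c) net 27−2=25 > 22 — meets; (d) net 91−63=28 > 22 — meets.
  The department carries Stage 2; the appellant now bears the burden.
Stage 3 (appellant, a prima facie showing, weight exceeds 22): (e) net 59−34=25 > 22 — meets; (f) 20 ≤ 22 — fails.
  Not every element is met, so the appellant fails to carry Stage 3.
The department prevails.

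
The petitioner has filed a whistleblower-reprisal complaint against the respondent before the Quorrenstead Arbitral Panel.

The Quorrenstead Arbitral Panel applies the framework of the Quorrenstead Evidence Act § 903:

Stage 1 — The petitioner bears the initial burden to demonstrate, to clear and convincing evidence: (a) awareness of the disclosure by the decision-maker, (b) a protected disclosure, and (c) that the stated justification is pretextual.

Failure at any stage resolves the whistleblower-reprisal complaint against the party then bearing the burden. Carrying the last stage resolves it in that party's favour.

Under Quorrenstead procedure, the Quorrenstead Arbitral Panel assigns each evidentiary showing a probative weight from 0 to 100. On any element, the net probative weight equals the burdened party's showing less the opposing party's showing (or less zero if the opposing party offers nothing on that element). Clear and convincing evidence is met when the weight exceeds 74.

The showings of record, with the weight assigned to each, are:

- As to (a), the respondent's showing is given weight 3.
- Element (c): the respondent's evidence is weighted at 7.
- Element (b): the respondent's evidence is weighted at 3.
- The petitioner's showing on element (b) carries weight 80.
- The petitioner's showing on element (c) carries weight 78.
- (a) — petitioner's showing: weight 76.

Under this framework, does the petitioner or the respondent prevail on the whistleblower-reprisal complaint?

respondent

Stage 1 (petitioner, clear and convincing evidence, weight exceeds 74): (a) net 76−3=73 ≤ 74 — fails; (b) net 80−3=77 > 74 — meets; (c) net 78−7=71 ≤ 74 — fails.
  Not every element is met, so the petitioner fails to carry Stage 1.
So the respondent prevails.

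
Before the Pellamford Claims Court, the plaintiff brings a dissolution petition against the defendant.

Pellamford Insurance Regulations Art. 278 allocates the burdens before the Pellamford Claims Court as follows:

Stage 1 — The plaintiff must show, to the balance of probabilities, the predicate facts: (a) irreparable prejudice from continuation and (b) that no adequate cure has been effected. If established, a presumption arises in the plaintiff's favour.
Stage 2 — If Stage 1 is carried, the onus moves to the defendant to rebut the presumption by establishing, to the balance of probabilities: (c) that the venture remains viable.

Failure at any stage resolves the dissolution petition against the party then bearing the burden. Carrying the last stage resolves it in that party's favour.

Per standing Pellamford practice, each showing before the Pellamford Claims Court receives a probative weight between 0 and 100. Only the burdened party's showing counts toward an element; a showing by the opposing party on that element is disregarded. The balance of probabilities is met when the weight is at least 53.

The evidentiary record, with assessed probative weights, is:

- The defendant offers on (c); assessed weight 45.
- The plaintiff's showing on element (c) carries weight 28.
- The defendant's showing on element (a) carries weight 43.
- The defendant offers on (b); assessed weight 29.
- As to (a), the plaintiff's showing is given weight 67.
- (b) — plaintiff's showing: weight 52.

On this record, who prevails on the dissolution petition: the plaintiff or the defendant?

defendant

At Stage 1 the plaintiff must meet the balance of probabilities (weight is at least 53): on (a) the weight is 67 (the defendant's 43 is given no effect), ≥ 53, so (a) meets the standard; on (b) the weight is 52 (the defendant's 29 is given no effect), which does not reach 53, so (b) does not meet the standard.
  Stage 1 not carried; the plaintiff fails its burden.
The defendant prevails.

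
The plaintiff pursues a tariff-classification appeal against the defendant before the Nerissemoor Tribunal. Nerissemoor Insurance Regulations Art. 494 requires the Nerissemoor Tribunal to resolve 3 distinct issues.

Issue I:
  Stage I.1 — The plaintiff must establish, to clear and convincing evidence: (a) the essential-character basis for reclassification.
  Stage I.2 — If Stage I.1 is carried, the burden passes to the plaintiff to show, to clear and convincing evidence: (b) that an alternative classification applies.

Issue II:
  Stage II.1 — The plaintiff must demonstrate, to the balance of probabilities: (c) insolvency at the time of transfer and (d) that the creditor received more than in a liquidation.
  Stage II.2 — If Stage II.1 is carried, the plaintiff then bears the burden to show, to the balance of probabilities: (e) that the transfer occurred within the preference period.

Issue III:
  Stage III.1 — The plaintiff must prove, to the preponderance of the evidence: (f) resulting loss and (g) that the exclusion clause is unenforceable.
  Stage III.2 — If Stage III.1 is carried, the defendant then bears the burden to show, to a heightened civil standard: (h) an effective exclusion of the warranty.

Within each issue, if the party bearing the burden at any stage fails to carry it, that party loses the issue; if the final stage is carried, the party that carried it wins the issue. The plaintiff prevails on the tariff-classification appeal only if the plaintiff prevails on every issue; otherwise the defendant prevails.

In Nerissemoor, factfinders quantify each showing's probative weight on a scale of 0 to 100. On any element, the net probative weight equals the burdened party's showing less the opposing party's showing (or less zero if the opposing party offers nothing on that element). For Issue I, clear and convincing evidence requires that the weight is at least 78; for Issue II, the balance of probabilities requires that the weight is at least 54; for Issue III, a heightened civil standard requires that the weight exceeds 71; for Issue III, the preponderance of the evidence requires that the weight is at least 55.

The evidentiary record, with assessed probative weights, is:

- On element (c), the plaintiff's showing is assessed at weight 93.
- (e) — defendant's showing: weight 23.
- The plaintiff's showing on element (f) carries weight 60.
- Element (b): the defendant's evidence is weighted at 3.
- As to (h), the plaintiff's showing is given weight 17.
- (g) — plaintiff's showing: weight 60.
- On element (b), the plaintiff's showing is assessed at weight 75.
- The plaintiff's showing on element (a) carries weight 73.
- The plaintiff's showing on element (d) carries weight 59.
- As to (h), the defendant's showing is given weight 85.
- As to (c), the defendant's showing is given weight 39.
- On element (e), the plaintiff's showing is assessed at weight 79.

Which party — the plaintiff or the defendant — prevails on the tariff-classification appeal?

defendant

— Issue I —
Stage I.1 (plaintiff, clear and convincing evidence, weight is at least 78): (a) 73 < 78 — fails.
  The plaintiff does not carry Stage I.1.
The analysis ends at Stage I.1; the defendant prevails on this issue.
— Issue II —
Stage II.1 — burden on plaintiff; standard: the balance of probabilities (weight is at least 54).
    (c): 93 − 39 = 54 ≥ 54 [met]
    (d): 59 ≥ 54 [met]
  Stage II.1 carried; the burden remains with the plaintiff.
Stage II.2 — burden on plaintiff; standard: the balance of probabilities (weight is at least 54).
    (e): 79 − 23 = 56 ≥ 54 [met]
  Stage II.2 carried; the final stage is satisfied.
With every stage satisfied, the plaintiff prevails on this issue.
— Issue III —
At Stage III.1 the plaintiff must meet the preponderance of the evidence (weight is at least 55): on (f) the weight is 60, which does reach 55, so (f) meets the standard; on (g) the weight is 60, ≥ 55, so (g) meets the standard.
  Stage III.1 carried; the burden shifts to the defendant.
At Stage III.2 the defendant must meet a heightened civil standard (weight exceeds 71): on (h) the weight is 85 less the opposing 17 gives net 68, which does not exceed 71, so (h) does not meet the standard.
  The defendant does not carry Stage III.2.
The analysis ends at Stage III.2; the plaintiff prevails on this issue.
Per-issue: Issue I → defendant; Issue II → plaintiff; Issue III → plaintiff. The plaintiff must prevail on every issue; overall, the defendant prevails.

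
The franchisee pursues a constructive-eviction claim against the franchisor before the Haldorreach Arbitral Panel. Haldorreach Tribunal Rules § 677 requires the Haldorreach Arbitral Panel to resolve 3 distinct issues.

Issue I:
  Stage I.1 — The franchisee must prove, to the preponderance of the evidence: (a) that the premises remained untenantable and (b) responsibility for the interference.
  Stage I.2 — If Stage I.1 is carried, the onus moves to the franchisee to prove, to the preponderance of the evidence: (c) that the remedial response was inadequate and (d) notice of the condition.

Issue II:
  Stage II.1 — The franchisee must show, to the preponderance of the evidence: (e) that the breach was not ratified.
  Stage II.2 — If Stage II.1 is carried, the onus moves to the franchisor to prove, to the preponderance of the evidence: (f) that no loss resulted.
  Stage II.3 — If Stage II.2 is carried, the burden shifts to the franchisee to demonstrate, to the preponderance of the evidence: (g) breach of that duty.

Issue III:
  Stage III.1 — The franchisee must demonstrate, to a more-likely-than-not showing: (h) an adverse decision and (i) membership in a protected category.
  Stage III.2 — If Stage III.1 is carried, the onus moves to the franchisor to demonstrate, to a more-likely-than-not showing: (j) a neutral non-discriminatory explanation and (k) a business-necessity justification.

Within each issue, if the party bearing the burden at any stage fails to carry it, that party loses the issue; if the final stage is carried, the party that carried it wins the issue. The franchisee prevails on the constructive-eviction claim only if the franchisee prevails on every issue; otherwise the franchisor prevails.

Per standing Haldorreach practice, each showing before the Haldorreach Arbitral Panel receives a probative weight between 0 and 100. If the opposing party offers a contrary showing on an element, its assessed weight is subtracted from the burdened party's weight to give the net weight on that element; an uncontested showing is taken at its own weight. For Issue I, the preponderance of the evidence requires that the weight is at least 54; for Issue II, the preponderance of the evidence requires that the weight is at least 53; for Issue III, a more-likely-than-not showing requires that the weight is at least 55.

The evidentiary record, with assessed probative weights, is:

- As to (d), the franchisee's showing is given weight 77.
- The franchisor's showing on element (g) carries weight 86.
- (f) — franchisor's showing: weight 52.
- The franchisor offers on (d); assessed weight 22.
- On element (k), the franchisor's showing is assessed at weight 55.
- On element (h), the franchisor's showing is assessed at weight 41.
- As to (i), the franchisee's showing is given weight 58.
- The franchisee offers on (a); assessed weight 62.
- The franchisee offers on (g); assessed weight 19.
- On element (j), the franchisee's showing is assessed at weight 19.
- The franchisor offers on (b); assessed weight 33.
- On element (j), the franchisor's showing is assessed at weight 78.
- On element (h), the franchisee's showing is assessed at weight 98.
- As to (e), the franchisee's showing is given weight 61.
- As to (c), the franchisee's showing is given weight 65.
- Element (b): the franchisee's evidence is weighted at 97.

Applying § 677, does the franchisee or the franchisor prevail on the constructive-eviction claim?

franchisor

— Issue I —
At Stage I.1 the franchisee must meet the preponderance of the evidence (weight is at least 54): on (a) the weight is 62, ≥ 54, so (a) meets the standard; on (b) the weight is 97 less the opposing 33 gives net 64, ≥ 54, so (b) meets the standard.
  Stage I.1 is satisfied; the franchisee continues to bear the burden.
At Stage I.2 the franchisee must meet the preponderance of the evidence (weight is at least 54): on (c) the weight is 65, which does reach 54, so (c) meets the standard; on (d) the weight is 77 less the opposing 22 gives net 55, ≥ 54, so (d) meets the standard.
  The franchisee carries the last stage.
Every stage carried; the franchisee prevails on this issue.
— Issue II —
Stage II.1 (franchisee, the preponderance of the evidence, weight is at least 53): (e) 61 ≥ 53 — meets.
  All elements met. The burden passes to the franchisor.
Stage II.2 (franchisor, the preponderance of the evidence, weight is at least 53): (f) 52 < 53 — fails.
  Stage II.2 not carried; the franchisor fails its burden.
So the franchisee prevails on this issue.
— Issue III —
At Stage III.1 the franchisee must meet a more-likely-than-not showing (weight is at least 55): on (h) the weight is 98 less the opposing 41 gives net 57, which does reach 55, so (h) meets the standard; on (i) the weight is 58, which does reach 55, so (i) meets the standard.
  Stage III.1 carried; the burden shifts to the franchisor.
At Stage III.2 the franchisor must meet a more-likely-than-not showing (weight is at least 55): on (j) the weight is 78 less the opposing 19 gives net 59, ≥ 55, so (j) meets the standard; on (k) the weight is 55, ≥ 55, so (k) meets the standard.
  All elements met at the final stage.
With every stage satisfied, the franchisor prevails on this issue.
Per-issue: Issue I → franchisee; Issue II → franchisee; Issue III → franchisor. The franchisee must prevail on every issue; overall, the franchisor prevails.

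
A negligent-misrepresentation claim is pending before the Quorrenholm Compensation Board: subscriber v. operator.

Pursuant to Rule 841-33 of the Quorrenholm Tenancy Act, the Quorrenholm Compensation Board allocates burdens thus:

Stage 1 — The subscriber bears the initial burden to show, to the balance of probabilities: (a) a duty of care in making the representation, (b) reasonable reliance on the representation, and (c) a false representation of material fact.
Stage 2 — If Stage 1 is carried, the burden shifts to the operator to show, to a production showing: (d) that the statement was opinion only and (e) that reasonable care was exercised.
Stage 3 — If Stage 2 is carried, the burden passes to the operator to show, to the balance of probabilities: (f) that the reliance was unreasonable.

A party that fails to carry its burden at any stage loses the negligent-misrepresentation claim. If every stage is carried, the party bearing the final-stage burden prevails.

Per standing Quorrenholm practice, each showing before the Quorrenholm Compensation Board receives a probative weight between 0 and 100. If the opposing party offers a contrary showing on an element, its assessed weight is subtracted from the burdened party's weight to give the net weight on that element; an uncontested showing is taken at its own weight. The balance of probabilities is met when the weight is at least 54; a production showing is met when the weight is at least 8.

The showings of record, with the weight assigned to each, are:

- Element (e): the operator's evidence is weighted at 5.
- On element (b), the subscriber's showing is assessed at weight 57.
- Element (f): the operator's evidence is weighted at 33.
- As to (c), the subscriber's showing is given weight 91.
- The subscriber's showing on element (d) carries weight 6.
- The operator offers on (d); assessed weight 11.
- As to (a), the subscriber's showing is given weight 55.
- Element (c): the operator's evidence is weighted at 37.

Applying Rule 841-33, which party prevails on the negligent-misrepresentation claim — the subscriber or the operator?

subscriber

At Stage 1 the subscriber must meet the balance of probabilities (weight is at least 54): on (a) the weight is 55, ≥ 54, so (a) meets the standard; on (b) the weight is 57, which does reach 54, so (b) meets the standard; on (c) the weight is 91 less the opposing 37 gives net 54, which does reach 54, so (c) meets the standard.
  The subscriber carries Stage 1; the operator now bears the burden.
At Stage 2 the operator must meet a production showing (weight is at least 8): on (d) the weight is 11 less the opposing 6 gives net 5, which does not reach 8, so (d) does not meet the standard; on (e) the weight is 5, which does not reach 8, so (e) does not meet the standard.
  Stage 2 not carried; the operator fails its burden.
The analysis ends at Stage 2; the subscriber prevails.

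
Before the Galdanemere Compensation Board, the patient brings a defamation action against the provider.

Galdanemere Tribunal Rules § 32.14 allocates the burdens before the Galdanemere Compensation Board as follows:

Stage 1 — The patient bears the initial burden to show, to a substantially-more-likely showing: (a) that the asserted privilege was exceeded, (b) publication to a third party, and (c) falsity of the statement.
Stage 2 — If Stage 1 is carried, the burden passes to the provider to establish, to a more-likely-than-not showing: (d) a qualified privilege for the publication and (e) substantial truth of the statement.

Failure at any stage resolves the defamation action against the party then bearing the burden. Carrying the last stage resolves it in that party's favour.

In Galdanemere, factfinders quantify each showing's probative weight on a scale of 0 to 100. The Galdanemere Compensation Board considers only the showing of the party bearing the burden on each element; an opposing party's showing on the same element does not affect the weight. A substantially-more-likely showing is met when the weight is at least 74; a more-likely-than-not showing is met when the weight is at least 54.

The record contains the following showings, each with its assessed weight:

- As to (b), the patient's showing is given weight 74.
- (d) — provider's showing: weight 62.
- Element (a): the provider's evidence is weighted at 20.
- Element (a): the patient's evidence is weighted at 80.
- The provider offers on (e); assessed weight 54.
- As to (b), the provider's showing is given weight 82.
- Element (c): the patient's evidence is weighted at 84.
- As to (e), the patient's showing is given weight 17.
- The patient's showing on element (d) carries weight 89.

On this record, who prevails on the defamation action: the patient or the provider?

provider

Stage 1 (patient, a substantially-more-likely showing, weight is at least 74): (a) 80 (provider's 20 disregarded) ≥ 74 — meets; (b) 74 (provider's 82 disregarded) ≥ 74 — meets; (c) 84 ≥ 74 — meets.
  The patient carries Stage 1; the provider now bears the burden.
Stage 2 (provider, a more-likely-than-not showing, weight is at least 54): (d) 62 (patient's 89 disregarded) ≥ 54 — meets; (e) 54 (patient's 17 disregarded) ≥ 54 — meets.
  All elements met at the final stage.
With every stage satisfied, the provider prevails.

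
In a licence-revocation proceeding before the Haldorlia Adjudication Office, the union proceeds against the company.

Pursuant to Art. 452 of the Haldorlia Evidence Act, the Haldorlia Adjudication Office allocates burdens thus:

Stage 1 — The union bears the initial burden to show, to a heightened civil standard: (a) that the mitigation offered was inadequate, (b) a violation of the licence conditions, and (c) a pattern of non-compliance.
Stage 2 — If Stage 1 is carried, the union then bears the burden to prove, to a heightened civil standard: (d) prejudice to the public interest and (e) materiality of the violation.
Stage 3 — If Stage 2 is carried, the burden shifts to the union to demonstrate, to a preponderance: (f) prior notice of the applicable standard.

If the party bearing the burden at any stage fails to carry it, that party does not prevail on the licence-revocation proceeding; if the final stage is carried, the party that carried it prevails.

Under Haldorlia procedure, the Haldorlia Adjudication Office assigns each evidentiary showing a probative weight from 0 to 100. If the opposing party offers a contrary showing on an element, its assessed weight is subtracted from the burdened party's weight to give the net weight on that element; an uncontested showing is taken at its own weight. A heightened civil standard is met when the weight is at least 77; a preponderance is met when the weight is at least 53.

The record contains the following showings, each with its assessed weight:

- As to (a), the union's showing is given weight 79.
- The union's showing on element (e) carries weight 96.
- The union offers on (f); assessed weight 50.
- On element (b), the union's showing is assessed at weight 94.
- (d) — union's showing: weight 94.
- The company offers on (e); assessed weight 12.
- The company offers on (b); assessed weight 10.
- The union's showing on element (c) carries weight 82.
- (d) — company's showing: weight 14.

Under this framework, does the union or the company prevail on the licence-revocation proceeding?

Stage 1 — burden on union; standard: a heightened civil standard (weight is at least 77).
    (a): 79 ≥ 77 [met]
    (b): 94 − 10 = 84 ≥ 77 [met]
    (c): 82 ≥ 77 [met]
  Stage 1 carried; the burden remains with the union.
Stage 2 — burden on union; standard: a heightened civil standard (weight is at least 77).
    (d): 94 − 14 = 80 ≥ 77 [met]
    (e): 96 − 12 = 84 ≥ 77 [met]
  All elements met. The union retains the burden for Stage 3.
Stage 3 — burden on union; standard: a preponderance (weight is at least 53).
    (f): 50 < 53 [not met]
  The union does not carry Stage 3.
The company prevails.

company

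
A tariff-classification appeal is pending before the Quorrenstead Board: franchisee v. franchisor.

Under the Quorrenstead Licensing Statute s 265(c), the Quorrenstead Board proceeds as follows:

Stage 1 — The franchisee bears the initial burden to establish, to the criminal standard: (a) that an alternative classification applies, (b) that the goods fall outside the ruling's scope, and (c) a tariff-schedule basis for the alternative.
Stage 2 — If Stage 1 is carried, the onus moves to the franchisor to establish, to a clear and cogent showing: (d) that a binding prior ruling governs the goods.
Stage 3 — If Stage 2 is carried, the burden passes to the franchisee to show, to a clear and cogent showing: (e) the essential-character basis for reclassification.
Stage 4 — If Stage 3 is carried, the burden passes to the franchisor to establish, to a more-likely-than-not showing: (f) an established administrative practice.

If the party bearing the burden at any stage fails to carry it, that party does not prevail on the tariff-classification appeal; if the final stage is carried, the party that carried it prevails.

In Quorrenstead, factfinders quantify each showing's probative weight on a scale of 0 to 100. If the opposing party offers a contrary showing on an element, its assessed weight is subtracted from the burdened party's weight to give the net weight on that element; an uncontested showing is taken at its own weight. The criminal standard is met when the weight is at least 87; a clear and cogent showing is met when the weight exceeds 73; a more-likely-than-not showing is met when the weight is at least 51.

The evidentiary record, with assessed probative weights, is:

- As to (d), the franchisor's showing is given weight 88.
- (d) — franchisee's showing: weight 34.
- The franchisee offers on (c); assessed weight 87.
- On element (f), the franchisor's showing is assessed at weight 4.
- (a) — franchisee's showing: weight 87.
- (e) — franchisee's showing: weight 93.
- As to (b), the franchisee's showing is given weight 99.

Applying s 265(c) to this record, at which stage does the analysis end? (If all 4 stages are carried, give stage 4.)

stage 2

Stage 1 — burden on franchisee; standard: the criminal standard (weight is at least 87).
    (a): 87 ≥ 87 [met]
    (b): 99 ≥ 87 [met]
    (c): 87 ≥ 87 [met]
  All elements met. The burden passes to the franchisor.
Stage 2 — burden on franchisor; standard: a clear and cogent showing (weight exceeds 73).
    (d): 88 − 34 = 54 ≤ 73 [not met]
  The franchisor does not carry Stage 2.
The analysis ends at Stage 2; the franchisee prevails.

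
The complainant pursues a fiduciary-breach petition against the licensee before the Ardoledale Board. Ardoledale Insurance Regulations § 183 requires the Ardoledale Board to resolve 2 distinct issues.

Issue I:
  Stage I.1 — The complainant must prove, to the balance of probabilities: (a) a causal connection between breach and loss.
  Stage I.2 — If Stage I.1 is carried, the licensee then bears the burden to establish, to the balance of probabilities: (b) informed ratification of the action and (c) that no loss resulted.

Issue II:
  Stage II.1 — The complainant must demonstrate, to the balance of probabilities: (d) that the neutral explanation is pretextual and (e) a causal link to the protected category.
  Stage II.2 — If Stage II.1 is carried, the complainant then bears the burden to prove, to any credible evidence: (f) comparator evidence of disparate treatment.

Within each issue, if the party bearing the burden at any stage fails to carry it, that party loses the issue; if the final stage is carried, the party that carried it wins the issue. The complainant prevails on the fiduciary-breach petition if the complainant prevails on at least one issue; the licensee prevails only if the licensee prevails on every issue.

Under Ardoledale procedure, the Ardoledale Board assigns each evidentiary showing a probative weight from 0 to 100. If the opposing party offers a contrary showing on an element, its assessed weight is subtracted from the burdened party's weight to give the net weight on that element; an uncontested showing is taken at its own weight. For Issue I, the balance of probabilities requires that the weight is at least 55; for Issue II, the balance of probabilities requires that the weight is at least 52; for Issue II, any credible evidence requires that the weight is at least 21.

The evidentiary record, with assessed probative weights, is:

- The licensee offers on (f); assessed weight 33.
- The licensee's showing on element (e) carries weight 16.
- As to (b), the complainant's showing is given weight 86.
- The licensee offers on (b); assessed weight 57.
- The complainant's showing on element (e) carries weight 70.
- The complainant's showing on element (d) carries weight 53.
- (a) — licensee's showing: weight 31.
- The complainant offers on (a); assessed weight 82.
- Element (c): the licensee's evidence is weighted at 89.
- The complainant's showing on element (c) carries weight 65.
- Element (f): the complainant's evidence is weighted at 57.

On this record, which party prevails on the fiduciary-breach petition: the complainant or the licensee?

complainant

— Issue I —
Stage I.1 — burden on complainant; standard: the balance of probabilities (weight is at least 55).
    (a): 82 − 31 = 51 < 55 [not met]
  Not every element is met, so the complainant fails to carry Stage I.1.
The licensee prevails on this issue.
— Issue II —
Stage II.1 — burden on complainant; standard: the balance of probabilities (weight is at least 52).
    (d): 53 ≥ 52 [met]
    (e): 70 − 16 = 54 ≥ 52 [met]
  All elements met. The complainant retains the burden for Stage II.2.
Stage II.2 — burden on complainant; standard: any credible evidence (weight is at least 21).
    (f): 57 − 33 = 24 ≥ 21 [met]
  The complainant carries the last stage.
With every stage satisfied, the complainant prevails on this issue.
Per-issue: Issue I → licensee; Issue II → complainant. The complainant must prevail on at least one issue; overall, the complainant prevails.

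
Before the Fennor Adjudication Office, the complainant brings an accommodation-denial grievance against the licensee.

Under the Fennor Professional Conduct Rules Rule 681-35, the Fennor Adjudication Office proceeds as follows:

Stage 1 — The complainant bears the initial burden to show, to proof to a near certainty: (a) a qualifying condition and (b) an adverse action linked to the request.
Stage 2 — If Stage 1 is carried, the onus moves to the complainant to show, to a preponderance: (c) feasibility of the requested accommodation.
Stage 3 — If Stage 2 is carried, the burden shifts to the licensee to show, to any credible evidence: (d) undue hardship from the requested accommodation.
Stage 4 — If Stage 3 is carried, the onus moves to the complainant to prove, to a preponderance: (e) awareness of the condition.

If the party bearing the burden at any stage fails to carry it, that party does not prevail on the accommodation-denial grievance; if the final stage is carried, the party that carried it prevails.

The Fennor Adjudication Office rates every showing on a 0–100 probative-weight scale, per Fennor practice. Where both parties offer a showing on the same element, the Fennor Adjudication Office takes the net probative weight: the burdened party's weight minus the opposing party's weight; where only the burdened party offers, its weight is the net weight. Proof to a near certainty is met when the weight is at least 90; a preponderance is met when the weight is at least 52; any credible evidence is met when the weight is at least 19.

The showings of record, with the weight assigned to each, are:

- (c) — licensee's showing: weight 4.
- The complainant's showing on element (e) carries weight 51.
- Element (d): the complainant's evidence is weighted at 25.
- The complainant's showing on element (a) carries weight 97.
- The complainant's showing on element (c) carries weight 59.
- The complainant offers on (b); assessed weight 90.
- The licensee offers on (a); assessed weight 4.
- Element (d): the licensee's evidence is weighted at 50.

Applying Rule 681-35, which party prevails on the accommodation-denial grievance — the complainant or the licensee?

Stage 1 (complainant, proof to a near certainty, weight is at least 90): (a) net 97−4=93 ≥ 90 — meets; (b) 90 ≥ 90 — meets.
  Stage 1 carried; the burden remains with the complainant.
Stage 2 (complainant, a preponderance, weight is at least 52): (c) net 59−4=55 ≥ 52 — meets.
  The complainant carries Stage 2; the licensee now bears the burden.
Stage 3 (licensee, any credible evidence, weight is at least 19): (d) net 50−25=25 ≥ 19 — meets.
  Stage 3 is satisfied; the onus moves to the complainant.
Stage 4 (complainant, a preponderance, weight is at least 52): (e) 51 < 52 — fails.
  Stage 4 not carried; the complainant fails its burden.
The analysis ends at Stage 4; the licensee prevails.

licensee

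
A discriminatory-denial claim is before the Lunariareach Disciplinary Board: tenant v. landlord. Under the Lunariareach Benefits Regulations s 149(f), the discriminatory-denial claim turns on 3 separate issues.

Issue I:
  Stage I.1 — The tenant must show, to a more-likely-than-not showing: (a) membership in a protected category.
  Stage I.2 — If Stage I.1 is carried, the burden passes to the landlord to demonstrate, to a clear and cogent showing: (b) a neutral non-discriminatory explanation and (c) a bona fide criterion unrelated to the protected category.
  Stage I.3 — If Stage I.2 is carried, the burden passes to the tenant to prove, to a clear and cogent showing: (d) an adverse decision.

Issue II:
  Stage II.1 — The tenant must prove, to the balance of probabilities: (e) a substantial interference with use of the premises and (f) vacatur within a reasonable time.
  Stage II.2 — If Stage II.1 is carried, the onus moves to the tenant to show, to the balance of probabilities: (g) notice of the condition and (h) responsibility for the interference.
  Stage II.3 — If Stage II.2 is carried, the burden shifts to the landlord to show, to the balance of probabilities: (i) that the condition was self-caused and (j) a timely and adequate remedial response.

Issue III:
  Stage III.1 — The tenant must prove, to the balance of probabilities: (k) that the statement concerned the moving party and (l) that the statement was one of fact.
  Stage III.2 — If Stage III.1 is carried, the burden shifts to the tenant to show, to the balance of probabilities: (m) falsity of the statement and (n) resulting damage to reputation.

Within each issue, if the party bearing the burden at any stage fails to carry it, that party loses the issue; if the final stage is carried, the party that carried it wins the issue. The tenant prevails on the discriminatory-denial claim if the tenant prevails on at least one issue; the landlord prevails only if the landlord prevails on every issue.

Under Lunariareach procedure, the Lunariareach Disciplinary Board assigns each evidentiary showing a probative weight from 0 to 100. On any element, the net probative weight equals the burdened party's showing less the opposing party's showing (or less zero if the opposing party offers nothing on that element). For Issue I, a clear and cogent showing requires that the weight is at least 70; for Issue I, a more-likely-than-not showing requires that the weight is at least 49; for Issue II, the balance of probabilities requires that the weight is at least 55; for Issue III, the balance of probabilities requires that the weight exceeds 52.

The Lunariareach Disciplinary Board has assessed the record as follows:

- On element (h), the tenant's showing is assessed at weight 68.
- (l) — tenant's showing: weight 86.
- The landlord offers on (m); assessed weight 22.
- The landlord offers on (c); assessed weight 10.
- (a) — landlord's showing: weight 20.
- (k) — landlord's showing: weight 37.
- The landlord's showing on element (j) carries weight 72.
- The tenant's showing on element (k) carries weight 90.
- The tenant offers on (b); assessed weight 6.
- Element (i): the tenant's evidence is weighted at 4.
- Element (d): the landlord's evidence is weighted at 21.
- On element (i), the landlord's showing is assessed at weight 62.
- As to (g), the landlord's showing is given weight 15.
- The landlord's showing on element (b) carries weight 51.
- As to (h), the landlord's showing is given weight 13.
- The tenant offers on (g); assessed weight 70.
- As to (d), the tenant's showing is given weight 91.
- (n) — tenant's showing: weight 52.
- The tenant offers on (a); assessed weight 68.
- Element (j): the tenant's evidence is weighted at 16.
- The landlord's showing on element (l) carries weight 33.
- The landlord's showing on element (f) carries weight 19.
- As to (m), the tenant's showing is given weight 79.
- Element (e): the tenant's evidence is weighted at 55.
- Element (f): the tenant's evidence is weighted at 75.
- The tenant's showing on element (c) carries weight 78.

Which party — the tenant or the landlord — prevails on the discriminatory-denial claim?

— Issue I —
Stage I.1 — burden on tenant; standard: a more-likely-than-not showing (weight is at least 49).
    (a): 68 − 20 = 48 < 49 [not met]
  Not every element is met, so the tenant fails to carry Stage I.1.
The analysis ends at Stage I.1; the landlord prevails on this issue.
— Issue II —
Stage II.1 — burden on tenant; standard: the balance of probabilities (weight is at least 55).
    (e): 55 ≥ 55 [met]
    (f): 75 − 19 = 56 ≥ 55 [met]
  Stage II.1 carried; the burden remains with the tenant.
Stage II.2 — burden on tenant; standard: the balance of probabilities (weight is at least 55).
    (g): 70 − 15 = 55 ≥ 55 [met]
    (h): 68 − 13 = 55 ≥ 55 [met]
  Stage II.2 is satisfied; the onus moves to the landlord.
Stage II.3 — burden on landlord; standard: the balance of probabilities (weight is at least 55).
    (i): 62 − 4 = 58 ≥ 55 [met]
    (j): 72 − 16 = 56 ≥ 55 [met]
  The landlord carries the last stage.
Every stage carried; the landlord prevails on this issue.
— Issue III —
At Stage III.1 the tenant must meet the balance of probabilities (weight exceeds 52): on (k) the weight is 90 less the opposing 37 gives net 53, > 52, so (k) meets the standard; on (l) the weight is 86 less the opposing 33 gives net 53, > 52, so (l) meets the standard.
  All elements met. The tenant retains the burden for Stage III.2.
At Stage III.2 the tenant must meet the balance of probabilities (weight exceeds 52): on (m) the weight is 79 less the opposing 22 gives net 57, > 52, so (m) meets the standard; on (n) the weight is 52, ≤ 52, so (n) does not meet the standard.
  Not every element is met, so the tenant fails to carry Stage III.2.
So the landlord prevails on this issue.
Per-issue: Issue I → landlord; Issue II → landlord; Issue III → landlord. The tenant must prevail on at least one issue; overall, the landlord prevails.

landlord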